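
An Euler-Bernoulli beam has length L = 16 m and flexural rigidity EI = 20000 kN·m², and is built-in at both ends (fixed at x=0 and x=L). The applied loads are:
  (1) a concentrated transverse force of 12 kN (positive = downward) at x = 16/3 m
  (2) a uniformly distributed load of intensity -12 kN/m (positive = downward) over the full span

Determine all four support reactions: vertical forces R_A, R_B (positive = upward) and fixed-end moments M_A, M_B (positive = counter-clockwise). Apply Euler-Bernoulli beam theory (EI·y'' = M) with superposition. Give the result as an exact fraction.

R_A = -784/9 kN, M_A = -2048/9 kN·m, R_B = -836/9 kN, M_B = 2176/9 kN·m

Load 1 — point force P=12 kN at a=16/3 m (b=L-a=32/3):
  R_A = Pb²(3a+b)/L³ = 12·(32/3)²·(3·(16/3)+(32/3))/16³ = 80/9 kN
  M_A = Pab²/L² = 12·(16/3)·(32/3)²/16² = 256/9 kN·m
  R_B = Pa²(a+3b)/L³ = 12·(16/3)²·((16/3)+3·(32/3))/16³ = 28/9 kN
  M_B = -Pa²b/L² = -12·(16/3)²·(32/3)/16² = -128/9 kN·m
Load 2 — uniform load w=-12 kN/m over full span:
  R_A = wL/2 = (-12)·16/2 = -96 kN
  M_A = wL²/12 = (-12)·16²/12 = -256 kN·m
  R_B = wL/2 = (-12)·16/2 = -96 kN
  M_B = -wL²/12 = -(-12)·16²/12 = 256 kN·m
Superposition: R_A = -784/9 kN, M_A = -2048/9 kN·m, R_B = -836/9 kN, M_B = 2176/9 kN·m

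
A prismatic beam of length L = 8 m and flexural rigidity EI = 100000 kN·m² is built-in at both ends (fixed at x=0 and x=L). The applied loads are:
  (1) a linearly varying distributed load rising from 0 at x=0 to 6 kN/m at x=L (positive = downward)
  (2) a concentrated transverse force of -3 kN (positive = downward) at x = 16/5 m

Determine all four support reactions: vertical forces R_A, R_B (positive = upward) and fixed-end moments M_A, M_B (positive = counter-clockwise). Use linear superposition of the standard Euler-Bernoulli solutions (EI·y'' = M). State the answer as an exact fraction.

Load 1 — triangular load w₀=6 kN/m (0→w₀ over full span):
  R_A = 3w₀L/20 = 3·6·8/20 = 36/5 kN
  M_A = w₀L²/30 = 6·8²/30 = 64/5 kN·m
  R_B = 7w₀L/20 = 7·6·8/20 = 84/5 kN
  M_B = -w₀L²/20 = -6·8²/20 = -96/5 kN·m
Load 2 — point force P=-3 kN at a=16/5 m (b=L-a=24/5):
  R_A = Pb²(3a+b)/L³ = (-3)·(24/5)²·(3·(16/5)+(24/5))/8³ = -243/125 kN
  M_A = Pab²/L² = (-3)·(16/5)·(24/5)²/8² = -432/125 kN·m
  R_B = Pa²(a+3b)/L³ = (-3)·(16/5)²·((16/5)+3·(24/5))/8³ = -132/125 kN
  M_B = -Pa²b/L² = -(-3)·(16/5)²·(24/5)/8² = 288/125 kN·m
Superposition: R_A = 657/125 kN, M_A = 1168/125 kN·m, R_B = 1968/125 kN, M_B = -2112/125 kN·m

R_A = 657/125 kN, M_A = 1168/125 kN·m, R_B = 1968/125 kN, M_B = -2112/125 kN·m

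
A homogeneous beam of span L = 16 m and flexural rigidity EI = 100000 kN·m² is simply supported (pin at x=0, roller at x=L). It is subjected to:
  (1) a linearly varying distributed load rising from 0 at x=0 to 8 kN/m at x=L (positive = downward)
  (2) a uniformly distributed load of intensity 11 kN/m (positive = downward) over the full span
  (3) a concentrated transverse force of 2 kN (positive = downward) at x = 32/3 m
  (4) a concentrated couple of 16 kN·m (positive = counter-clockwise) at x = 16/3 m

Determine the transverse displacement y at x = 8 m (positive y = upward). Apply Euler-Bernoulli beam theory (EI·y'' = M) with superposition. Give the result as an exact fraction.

Load 1 — triangular load w₀=8 kN/m (0→w₀ over full span):
  y_1 = -w₀x(7L⁴-10L²x²+3x⁴)/(360LEI) = -8·8·(7·16⁴-10·16²·8²+3·8⁴)/(360·16·100000) = -64/1875 m
Load 2 — uniform load w=11 kN/m over full span:
  y_2 = -wx(L³-2Lx²+x³)/(24EI) = -11·8·(16³-2·16·8²+8³)/(24·100000) = -176/1875 m
Load 3 — point force P=2 kN at a=32/3 m (b=L-a=16/3):
  y_3 = -Pbx(L²-b²-x²)/(6LEI)  [x≤a] = -2·(16/3)·8·(16²-(16/3)²-8²)/(6·16·100000) = -368/253125 m
Load 4 — applied couple M₀=16 kN·m at a=16/3 m (b=L-a=32/3):
  y_4 = (M₀x³/(6L)-M₀(x-a)²/2+C₁x)/EI  [x>a] with C₁=M₀(3b²-L²)/(6L)=128/9 = (16·8³/(6·16)-16·(8-(16/3))²/2+(128/9)·8)/100000 = 8/5625 m
Superposition: y = Σ y_i = -32408/253125 m ≈ -0.128032 m

y(8) = -32408/253125 m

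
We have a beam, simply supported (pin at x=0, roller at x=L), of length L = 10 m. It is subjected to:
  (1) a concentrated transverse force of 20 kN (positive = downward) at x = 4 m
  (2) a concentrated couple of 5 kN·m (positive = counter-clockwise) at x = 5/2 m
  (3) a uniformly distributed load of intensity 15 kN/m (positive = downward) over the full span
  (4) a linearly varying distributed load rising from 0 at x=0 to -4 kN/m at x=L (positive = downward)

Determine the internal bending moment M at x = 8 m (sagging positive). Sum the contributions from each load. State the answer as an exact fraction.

Load 1 — point force P=20 kN at a=4 m (b=L-a=6):
  M_1 = Pa(L-x)/L  [x>a] = 20·4·(10-8)/10 = 16 kN·m
Load 2 — applied couple M₀=5 kN·m at a=5/2 m (b=L-a=15/2):
  M_2 = M₀x/L - M₀  [x>a] = 5·8/10 - 5 = -1 kN·m
Load 3 — uniform load w=15 kN/m over full span:
  M_3 = wx(L-x)/2 = 15·8·(10-8)/2 = 120 kN·m
Load 4 — triangular load w₀=-4 kN/m (0→w₀ over full span):
  M_4 = w₀Lx/6 - w₀x³/(6L) = (-4)·10·8/6 - (-4)·8³/(6·10) = -96/5 kN·m
Superposition: M = Σ M_i = 579/5 kN·m ≈ 115.800000 kN·m

M(8) = 579/5 kN·m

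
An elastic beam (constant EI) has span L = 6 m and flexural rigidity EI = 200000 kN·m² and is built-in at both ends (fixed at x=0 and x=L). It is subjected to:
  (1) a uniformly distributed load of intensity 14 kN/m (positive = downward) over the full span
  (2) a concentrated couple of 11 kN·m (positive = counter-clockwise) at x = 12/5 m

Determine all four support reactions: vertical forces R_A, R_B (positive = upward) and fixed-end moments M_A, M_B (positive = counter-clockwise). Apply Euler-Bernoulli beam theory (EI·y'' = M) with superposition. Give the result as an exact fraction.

Load 1 — uniform load w=14 kN/m over full span:
  R_A = wL/2 = 14·6/2 = 42 kN
  M_A = wL²/12 = 14·6²/12 = 42 kN·m
  R_B = wL/2 = 14·6/2 = 42 kN
  M_B = -wL²/12 = -14·6²/12 = -42 kN·m
Load 2 — applied couple M₀=11 kN·m at a=12/5 m (b=L-a=18/5):
  R_A = 6M₀ab/L³ = 6·11·(12/5)·(18/5)/6³ = 66/25 kN
  M_A = M₀b(2a-b)/L² = 11·(18/5)·(2·(12/5)-(18/5))/6² = 33/25 kN·m
  R_B = -6M₀ab/L³ = -6·11·(12/5)·(18/5)/6³ = -66/25 kN
  M_B = M₀a(2b-a)/L² = 11·(12/5)·(2·(18/5)-(12/5))/6² = 88/25 kN·m
Superposition: R_A = 1116/25 kN, M_A = 1083/25 kN·m, R_B = 984/25 kN, M_B = -962/25 kN·m

R_A = 1116/25 kN, M_A = 1083/25 kN·m, R_B = 984/25 kN, M_B = -962/25 kN·m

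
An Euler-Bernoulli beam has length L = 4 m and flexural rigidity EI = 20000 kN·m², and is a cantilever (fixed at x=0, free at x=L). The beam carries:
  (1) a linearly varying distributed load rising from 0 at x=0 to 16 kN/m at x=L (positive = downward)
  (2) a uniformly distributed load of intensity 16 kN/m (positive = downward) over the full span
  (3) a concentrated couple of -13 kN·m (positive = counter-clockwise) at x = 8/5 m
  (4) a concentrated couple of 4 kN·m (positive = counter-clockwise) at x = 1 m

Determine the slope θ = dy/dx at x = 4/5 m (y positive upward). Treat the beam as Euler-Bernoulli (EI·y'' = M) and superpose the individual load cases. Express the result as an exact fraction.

Load 1 — triangular load w₀=16 kN/m (0→w₀ over full span):
  θ_1 = (w₀Lx²/4-w₀L²x/3-w₀x⁴/(24L))/EI = (16·4·(4/5)²/4-16·4²·(4/5)/3-16·(4/5)⁴/(24·4))/20000 = -3404/1171875 rad
Load 2 — uniform load w=16 kN/m over full span:
  θ_2 = -wx(x²-3Lx+3L²)/(6EI) = -16·(4/5)·((4/5)²-3·4·(4/5)+3·4²)/(6·20000) = -976/234375 rad
Load 3 — applied couple M₀=-13 kN·m at a=8/5 m (b=L-a=12/5):
  θ_3 = M₀x/EI  [x≤a] = (-13)·(4/5)/20000 = -13/25000 rad
Load 4 — applied couple M₀=4 kN·m at a=1 m (b=L-a=3):
  θ_4 = M₀x/EI  [x≤a] = 4·(4/5)/20000 = 1/6250 rad
Superposition: θ = Σ θ_i = -69647/9375000 rad ≈ -0.007429 rad

θ(4/5) = -69647/9375000 rad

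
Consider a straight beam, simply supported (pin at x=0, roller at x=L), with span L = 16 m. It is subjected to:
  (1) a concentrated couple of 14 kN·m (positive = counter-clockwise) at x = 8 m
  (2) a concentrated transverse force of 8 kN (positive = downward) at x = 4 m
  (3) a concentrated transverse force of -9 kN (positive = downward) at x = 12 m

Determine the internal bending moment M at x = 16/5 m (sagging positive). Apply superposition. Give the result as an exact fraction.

Load 1 — applied couple M₀=14 kN·m at a=8 m (b=L-a=8):
  M_1 = M₀x/L  [x≤a] = 14·(16/5)/16 = 14/5 kN·m
Load 2 — point force P=8 kN at a=4 m (b=L-a=12):
  M_2 = Pbx/L  [x≤a] = 8·12·(16/5)/16 = 96/5 kN·m
Load 3 — point force P=-9 kN at a=12 m (b=L-a=4):
  M_3 = Pbx/L  [x≤a] = (-9)·4·(16/5)/16 = -36/5 kN·m
Superposition: M = Σ M_i = 74/5 kN·m ≈ 14.800000 kN·m

M(16/5) = 74/5 kN·m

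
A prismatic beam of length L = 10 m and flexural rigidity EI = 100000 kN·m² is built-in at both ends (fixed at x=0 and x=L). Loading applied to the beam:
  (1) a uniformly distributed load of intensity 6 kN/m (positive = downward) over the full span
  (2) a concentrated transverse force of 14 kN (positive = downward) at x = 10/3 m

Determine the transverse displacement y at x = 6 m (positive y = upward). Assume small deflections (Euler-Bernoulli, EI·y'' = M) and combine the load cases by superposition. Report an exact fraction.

y(6) = -953/506250 m

Load 1 — uniform load w=6 kN/m over full span:
  y_1 = -wx²(L-x)²/(24EI) = -6·6²·(10-6)²/(24·100000) = -9/6250 m
Load 2 — point force P=14 kN at a=10/3 m (b=L-a=20/3):
  y_2 = -Pa²(L-x)²(3bL-(3b+a)(L-x))/(6L³EI)  [x>a] = -14·(10/3)²·(10-6)²·(3·(20/3)·10-(3·(20/3)+(10/3))·(10-6))/(6·10³·100000) = -112/253125 m
Superposition: y = Σ y_i = -953/506250 m ≈ -0.001882 m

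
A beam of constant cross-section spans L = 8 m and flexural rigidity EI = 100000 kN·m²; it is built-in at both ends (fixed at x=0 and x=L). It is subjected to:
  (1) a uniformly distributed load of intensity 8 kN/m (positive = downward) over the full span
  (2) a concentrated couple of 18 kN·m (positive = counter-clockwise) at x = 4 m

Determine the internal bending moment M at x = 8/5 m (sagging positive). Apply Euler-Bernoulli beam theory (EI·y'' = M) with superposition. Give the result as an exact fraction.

Load 1 — uniform load w=8 kN/m over full span:
  M_1 = wLx/2 - wL²/12 - wx²/2 = 8·8·(8/5)/2 - 8·8²/12 - 8·(8/5)²/2 = -128/75 kN·m
Load 2 — applied couple M₀=18 kN·m at a=4 m (b=L-a=4):
  M_2 = R_Ax - M_A  [x≤a] with R_A=27/8, M_A=9/2 = (27/8)·(8/5) - (9/2) = 9/10 kN·m
Superposition: M = Σ M_i = -121/150 kN·m ≈ -0.806667 kN·m

M(8/5) = -121/150 kN·m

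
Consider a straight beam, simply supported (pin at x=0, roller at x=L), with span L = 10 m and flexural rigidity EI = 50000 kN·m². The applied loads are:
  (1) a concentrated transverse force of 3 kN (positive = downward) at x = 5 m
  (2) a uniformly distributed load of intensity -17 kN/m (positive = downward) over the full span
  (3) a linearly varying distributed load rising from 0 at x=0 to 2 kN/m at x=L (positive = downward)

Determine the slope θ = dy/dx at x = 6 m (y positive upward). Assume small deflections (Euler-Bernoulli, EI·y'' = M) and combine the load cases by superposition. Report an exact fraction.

Load 1 — point force P=3 kN at a=5 m (b=L-a=5):
  θ_1 = -Pa(2L²-6Lx+3x²+a²)/(6LEI)  [x>a] = -3·5·(2·10²-6·10·6+3·6²+5²)/(6·10·50000) = 27/200000 rad
Load 2 — uniform load w=-17 kN/m over full span:
  θ_2 = -w(L³-6Lx²+4x³)/(24EI) = -(-17)·(10³-6·10·6²+4·6³)/(24·50000) = -629/150000 rad
Load 3 — triangular load w₀=2 kN/m (0→w₀ over full span):
  θ_3 = -w₀(7L⁴-30L²x²+15x⁴)/(360LEI) = -2·(7·10⁴-30·10²·6²+15·6⁴)/(360·10·50000) = 29/140625 rad
Superposition: θ = Σ θ_i = -34669/9000000 rad ≈ -0.003852 rad

θ(6) = -34669/9000000 rad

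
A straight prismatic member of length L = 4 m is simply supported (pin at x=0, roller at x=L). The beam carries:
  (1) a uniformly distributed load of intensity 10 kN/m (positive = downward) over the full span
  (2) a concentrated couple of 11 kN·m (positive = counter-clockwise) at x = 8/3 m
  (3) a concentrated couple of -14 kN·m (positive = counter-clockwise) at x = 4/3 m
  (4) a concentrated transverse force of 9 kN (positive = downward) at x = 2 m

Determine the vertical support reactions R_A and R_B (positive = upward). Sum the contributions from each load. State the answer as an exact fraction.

Load 1 — uniform load w=10 kN/m over full span:
  R_A = wL/2 = 10·4/2 = 20 kN
  R_B = wL/2 = 10·4/2 = 20 kN
Load 2 — applied couple M₀=11 kN·m at a=8/3 m (b=L-a=4/3):
  R_A = M₀/L = 11/4 kN
  R_B = -M₀/L = -11/4 kN
Load 3 — applied couple M₀=-14 kN·m at a=4/3 m (b=L-a=8/3):
  R_A = M₀/L = (-14)/4 = -7/2 kN
  R_B = -M₀/L = -(-14)/4 = 7/2 kN
Load 4 — point force P=9 kN at a=2 m (b=L-a=2):
  R_A = Pb/L = 9·2/4 = 9/2 kN
  R_B = Pa/L = 9·2/4 = 9/2 kN
Superposition: R_A = 95/4 kN, R_B = 101/4 kN

R_A = 95/4 kN, R_B = 101/4 kN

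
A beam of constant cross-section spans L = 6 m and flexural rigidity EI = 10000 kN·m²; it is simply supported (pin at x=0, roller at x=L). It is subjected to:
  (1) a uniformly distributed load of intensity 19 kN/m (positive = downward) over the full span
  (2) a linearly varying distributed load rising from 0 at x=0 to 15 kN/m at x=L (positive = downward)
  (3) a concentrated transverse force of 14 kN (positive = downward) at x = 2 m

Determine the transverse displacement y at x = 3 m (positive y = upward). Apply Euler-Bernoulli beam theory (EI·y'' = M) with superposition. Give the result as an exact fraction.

y(3) = -24041/480000 m

Load 1 — uniform load w=19 kN/m over full span:
  y_1 = -wx(L³-2Lx²+x³)/(24EI) = -19·3·(6³-2·6·3²+3³)/(24·10000) = -513/16000 m
Load 2 — triangular load w₀=15 kN/m (0→w₀ over full span):
  y_2 = -w₀x(7L⁴-10L²x²+3x⁴)/(360LEI) = -15·3·(7·6⁴-10·6²·3²+3·3⁴)/(360·6·10000) = -81/6400 m
Load 3 — point force P=14 kN at a=2 m (b=L-a=4):
  y_3 = -Pa(L-x)(2Lx-a²-x²)/(6LEI)  [x>a] = -14·2·(6-3)·(2·6·3-2²-3²)/(6·6·10000) = -161/30000 m
Superposition: y = Σ y_i = -24041/480000 m ≈ -0.050085 m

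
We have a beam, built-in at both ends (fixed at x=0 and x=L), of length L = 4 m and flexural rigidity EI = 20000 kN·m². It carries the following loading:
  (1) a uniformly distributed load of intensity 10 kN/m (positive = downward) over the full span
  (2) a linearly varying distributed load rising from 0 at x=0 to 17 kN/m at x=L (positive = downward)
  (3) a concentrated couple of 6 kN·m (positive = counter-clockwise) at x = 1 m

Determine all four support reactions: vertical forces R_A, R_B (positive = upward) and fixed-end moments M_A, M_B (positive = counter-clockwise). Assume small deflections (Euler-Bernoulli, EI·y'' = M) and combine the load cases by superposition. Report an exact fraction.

R_A = 2551/80 kN, M_A = 851/40 kN·m, R_B = 3369/80 kN, M_B = -3007/120 kN·m

Load 1 — uniform load w=10 kN/m over full span:
  R_A = wL/2 = 10·4/2 = 20 kN
  M_A = wL²/12 = 10·4²/12 = 40/3 kN·m
  R_B = wL/2 = 10·4/2 = 20 kN
  M_B = -wL²/12 = -10·4²/12 = -40/3 kN·m
Load 2 — triangular load w₀=17 kN/m (0→w₀ over full span):
  R_A = 3w₀L/20 = 3·17·4/20 = 51/5 kN
  M_A = w₀L²/30 = 17·4²/30 = 136/15 kN·m
  R_B = 7w₀L/20 = 7·17·4/20 = 119/5 kN
  M_B = -w₀L²/20 = -17·4²/20 = -68/5 kN·m
Load 3 — applied couple M₀=6 kN·m at a=1 m (b=L-a=3):
  R_A = 6M₀ab/L³ = 6·6·1·3/4³ = 27/16 kN
  M_A = M₀b(2a-b)/L² = 6·3·(2·1-3)/4² = -9/8 kN·m
  R_B = -6M₀ab/L³ = -6·6·1·3/4³ = -27/16 kN
  M_B = M₀a(2b-a)/L² = 6·1·(2·3-1)/4² = 15/8 kN·m
Superposition: R_A = 2551/80 kN, M_A = 851/40 kN·m, R_B = 3369/80 kN, M_B = -3007/120 kN·m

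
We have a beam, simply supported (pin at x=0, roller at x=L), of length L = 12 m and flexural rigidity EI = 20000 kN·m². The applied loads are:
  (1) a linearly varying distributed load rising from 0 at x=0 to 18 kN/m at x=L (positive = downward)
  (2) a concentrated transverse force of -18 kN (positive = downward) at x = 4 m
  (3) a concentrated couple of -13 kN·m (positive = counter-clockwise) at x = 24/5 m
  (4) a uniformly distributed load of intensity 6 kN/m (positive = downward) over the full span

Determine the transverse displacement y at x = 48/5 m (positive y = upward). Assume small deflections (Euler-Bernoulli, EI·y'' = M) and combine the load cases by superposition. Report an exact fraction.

y(48/5) = -1081839/9765625 m

Load 1 — triangular load w₀=18 kN/m (0→w₀ over full span):
  y_1 = -w₀x(7L⁴-10L²x²+3x⁴)/(360LEI) = -18·(48/5)·(7·12⁴-10·12²·(48/5)²+3·(48/5)⁴)/(360·12·20000) = -740664/9765625 m
Load 2 — point force P=-18 kN at a=4 m (b=L-a=8):
  y_2 = -Pa(L-x)(2Lx-a²-x²)/(6LEI)  [x>a] = -(-18)·4·(12-(48/5))·(2·12·(48/5)-4²-(48/5)²)/(6·12·20000) = 1146/78125 m
Load 3 — applied couple M₀=-13 kN·m at a=24/5 m (b=L-a=36/5):
  y_3 = (M₀x³/(6L)-M₀(x-a)²/2+C₁x)/EI  [x>a] with C₁=M₀(3b²-L²)/(6L)=-52/25 = ((-13)·(48/5)³/(6·12)-(-13)·((48/5)-(24/5))²/2+(-52/25)·(48/5))/20000 = -117/78125 m
Load 4 — uniform load w=6 kN/m over full span:
  y_4 = -wx(L³-2Lx²+x³)/(24EI) = -6·(48/5)·(12³-2·12·(48/5)²+(48/5)³)/(24·20000) = -18792/390625 m
Superposition: y = Σ y_i = -1081839/9765625 m ≈ -0.110780 m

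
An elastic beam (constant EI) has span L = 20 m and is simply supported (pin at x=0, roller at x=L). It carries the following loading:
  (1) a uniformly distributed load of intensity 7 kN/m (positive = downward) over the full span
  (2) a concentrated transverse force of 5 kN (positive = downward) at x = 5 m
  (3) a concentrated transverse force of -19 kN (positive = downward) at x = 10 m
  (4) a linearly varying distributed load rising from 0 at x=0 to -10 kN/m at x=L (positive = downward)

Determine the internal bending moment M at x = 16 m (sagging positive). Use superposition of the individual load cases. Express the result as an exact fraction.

Load 1 — uniform load w=7 kN/m over full span:
  M_1 = wx(L-x)/2 = 7·16·(20-16)/2 = 224 kN·m
Load 2 — point force P=5 kN at a=5 m (b=L-a=15):
  M_2 = Pa(L-x)/L  [x>a] = 5·5·(20-16)/20 = 5 kN·m
Load 3 — point force P=-19 kN at a=10 m (b=L-a=10):
  M_3 = Pa(L-x)/L  [x>a] = (-19)·10·(20-16)/20 = -38 kN·m
Load 4 — triangular load w₀=-10 kN/m (0→w₀ over full span):
  M_4 = w₀Lx/6 - w₀x³/(6L) = (-10)·20·16/6 - (-10)·16³/(6·20) = -192 kN·m
Superposition: M = Σ M_i = -1 kN·m ≈ -1.000000 kN·m

M(16) = -1 kN·m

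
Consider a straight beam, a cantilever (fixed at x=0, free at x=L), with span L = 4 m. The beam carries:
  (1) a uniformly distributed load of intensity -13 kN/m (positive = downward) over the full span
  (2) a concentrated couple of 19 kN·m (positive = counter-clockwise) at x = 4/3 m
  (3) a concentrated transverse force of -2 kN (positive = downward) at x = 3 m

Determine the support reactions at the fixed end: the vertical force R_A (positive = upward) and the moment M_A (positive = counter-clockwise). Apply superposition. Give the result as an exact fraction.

R_A = -54 kN, M_A = -129 kN·m

Load 1 — uniform load w=-13 kN/m over full span:
  R_A = wL = (-13)·4 = -52 kN
  M_A = wL²/2 = (-13)·4²/2 = -104 kN·m
Load 2 — applied couple M₀=19 kN·m at a=4/3 m (b=L-a=8/3):
  R_A = 0 kN
  M_A = -M₀ = -19 kN·m
Load 3 — point force P=-2 kN at a=3 m (b=L-a=1):
  R_A = P = (-2) = -2 kN
  M_A = Pa = (-2)·3 = -6 kN·m
Superposition: R_A = -54 kN, M_A = -129 kN·m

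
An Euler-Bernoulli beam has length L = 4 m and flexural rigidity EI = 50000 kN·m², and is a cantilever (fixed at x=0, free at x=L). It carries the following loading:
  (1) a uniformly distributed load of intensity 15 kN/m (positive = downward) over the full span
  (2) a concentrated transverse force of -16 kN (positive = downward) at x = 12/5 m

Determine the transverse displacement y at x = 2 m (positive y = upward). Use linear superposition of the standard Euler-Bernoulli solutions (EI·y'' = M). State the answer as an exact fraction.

y(2) = -859/375000 m

Load 1 — uniform load w=15 kN/m over full span:
  y_1 = -wx²(x²-4Lx+6L²)/(24EI) = -15·2²·(2²-4·4·2+6·4²)/(24·50000) = -17/5000 m
Load 2 — point force P=-16 kN at a=12/5 m (b=L-a=8/5):
  y_2 = -Px²(3a-x)/(6EI)  [x≤a] = -(-16)·2²·(3·(12/5)-2)/(6·50000) = 52/46875 m
Superposition: y = Σ y_i = -859/375000 m ≈ -0.002291 m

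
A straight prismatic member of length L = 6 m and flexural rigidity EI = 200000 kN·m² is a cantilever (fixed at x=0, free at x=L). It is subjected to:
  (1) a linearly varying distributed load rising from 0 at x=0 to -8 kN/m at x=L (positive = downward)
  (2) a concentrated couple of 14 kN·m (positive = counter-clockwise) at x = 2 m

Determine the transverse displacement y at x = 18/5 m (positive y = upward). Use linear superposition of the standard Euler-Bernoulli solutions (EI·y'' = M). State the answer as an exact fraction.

y(18/5) = 2011619/781250000 m

Load 1 — triangular load w₀=-8 kN/m (0→w₀ over full span):
  y_1 = (w₀Lx³/12-w₀L²x²/6-w₀x⁵/(120L))/EI = ((-8)·6·(18/5)³/12-(-8)·6²·(18/5)²/6-(-8)·(18/5)⁵/(120·6))/200000 = 431811/195312500 m
Load 2 — applied couple M₀=14 kN·m at a=2 m (b=L-a=4):
  y_2 = M₀a(2x-a)/(2EI)  [x>a] = 14·2·(2·(18/5)-2)/(2·200000) = 91/250000 m
Superposition: y = Σ y_i = 2011619/781250000 m ≈ 0.002575 m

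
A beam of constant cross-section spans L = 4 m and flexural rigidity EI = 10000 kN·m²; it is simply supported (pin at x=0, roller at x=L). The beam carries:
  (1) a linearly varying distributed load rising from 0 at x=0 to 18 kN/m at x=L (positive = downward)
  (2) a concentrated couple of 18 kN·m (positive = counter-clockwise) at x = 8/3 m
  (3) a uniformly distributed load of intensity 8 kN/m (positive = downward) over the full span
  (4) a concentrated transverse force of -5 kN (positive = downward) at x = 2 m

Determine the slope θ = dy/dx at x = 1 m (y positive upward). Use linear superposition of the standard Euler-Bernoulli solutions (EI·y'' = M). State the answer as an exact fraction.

θ(1) = -7981/2400000 rad

Load 1 — triangular load w₀=18 kN/m (0→w₀ over full span):
  θ_1 = -w₀(7L⁴-30L²x²+15x⁴)/(360LEI) = -18·(7·4⁴-30·4²·1²+15·1⁴)/(360·4·10000) = -1327/800000 rad
Load 2 — applied couple M₀=18 kN·m at a=8/3 m (b=L-a=4/3):
  θ_2 = (M₀x²/(2L)+C₁)/EI  [x≤a] with C₁=M₀(3b²-L²)/(6L)=-8 = (18·1²/(2·4)+(-8))/10000 = -23/40000 rad
Load 3 — uniform load w=8 kN/m over full span:
  θ_3 = -w(L³-6Lx²+4x³)/(24EI) = -8·(4³-6·4·1²+4·1³)/(24·10000) = -11/7500 rad
Load 4 — point force P=-5 kN at a=2 m (b=L-a=2):
  θ_4 = -Pb(L²-b²-3x²)/(6LEI)  [x≤a] = -(-5)·2·(4²-2²-3·1²)/(6·4·10000) = 3/8000 rad
Superposition: θ = Σ θ_i = -7981/2400000 rad ≈ -0.003325 rad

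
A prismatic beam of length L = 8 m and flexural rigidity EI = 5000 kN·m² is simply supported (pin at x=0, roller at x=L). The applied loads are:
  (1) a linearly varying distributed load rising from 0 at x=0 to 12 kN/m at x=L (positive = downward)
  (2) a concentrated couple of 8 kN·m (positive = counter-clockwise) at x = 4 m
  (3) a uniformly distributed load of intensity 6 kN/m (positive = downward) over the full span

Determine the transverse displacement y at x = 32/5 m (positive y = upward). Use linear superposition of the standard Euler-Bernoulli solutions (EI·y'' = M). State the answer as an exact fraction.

y(32/5) = -754344/9765625 m

Load 1 — triangular load w₀=12 kN/m (0→w₀ over full span):
  y_1 = -w₀x(7L⁴-10L²x²+3x⁴)/(360LEI) = -12·(32/5)·(7·8⁴-10·8²·(32/5)²+3·(32/5)⁴)/(360·8·5000) = -390144/9765625 m
Load 2 — applied couple M₀=8 kN·m at a=4 m (b=L-a=4):
  y_2 = (M₀x³/(6L)-M₀(x-a)²/2+C₁x)/EI  [x>a] with C₁=M₀(3b²-L²)/(6L)=-8/3 = (8·(32/5)³/(6·8)-8·((32/5)-4)²/2+(-8/3)·(32/5))/5000 = 56/78125 m
Load 3 — uniform load w=6 kN/m over full span:
  y_3 = -wx(L³-2Lx²+x³)/(24EI) = -6·(32/5)·(8³-2·8·(32/5)²+(32/5)³)/(24·5000) = -14848/390625 m
Superposition: y = Σ y_i = -754344/9765625 m ≈ -0.077245 m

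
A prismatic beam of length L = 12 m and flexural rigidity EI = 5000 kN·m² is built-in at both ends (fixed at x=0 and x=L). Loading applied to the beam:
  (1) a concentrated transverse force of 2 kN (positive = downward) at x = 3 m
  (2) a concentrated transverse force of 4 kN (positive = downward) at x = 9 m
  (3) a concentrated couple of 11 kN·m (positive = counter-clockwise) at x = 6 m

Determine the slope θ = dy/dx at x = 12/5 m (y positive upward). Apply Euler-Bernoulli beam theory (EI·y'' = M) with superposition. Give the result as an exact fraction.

θ(12/5) = -237/125000 rad

Load 1 — point force P=2 kN at a=3 m (b=L-a=9):
  θ_1 = -Pb²x(2aL-(3a+b)x)/(2L³EI)  [x≤a] = -2·9²·(12/5)·(2·3·12-(3·3+9)·(12/5))/(2·12³·5000) = -81/125000 rad
Load 2 — point force P=4 kN at a=9 m (b=L-a=3):
  θ_2 = -Pb²x(2aL-(3a+b)x)/(2L³EI)  [x≤a] = -4·3²·(12/5)·(2·9·12-(3·9+3)·(12/5))/(2·12³·5000) = -9/12500 rad
Load 3 — applied couple M₀=11 kN·m at a=6 m (b=L-a=6):
  θ_3 = (R_Ax²/2 - M_Ax)/EI  [x≤a] with R_A=11/8, M_A=11/4 = ((11/8)·(12/5)²/2 - (11/4)·(12/5))/5000 = -33/62500 rad
Superposition: θ = Σ θ_i = -237/125000 rad ≈ -0.001896 rad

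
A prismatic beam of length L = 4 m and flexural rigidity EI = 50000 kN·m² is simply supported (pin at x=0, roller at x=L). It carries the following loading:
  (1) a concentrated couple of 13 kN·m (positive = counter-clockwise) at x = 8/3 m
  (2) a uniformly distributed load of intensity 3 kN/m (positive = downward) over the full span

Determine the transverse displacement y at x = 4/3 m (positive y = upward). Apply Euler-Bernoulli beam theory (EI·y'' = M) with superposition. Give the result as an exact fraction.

Load 1 — applied couple M₀=13 kN·m at a=8/3 m (b=L-a=4/3):
  y_1 = (M₀x³/(6L)+C₁x)/EI  [x≤a] with C₁=M₀(3b²-L²)/(6L)=-52/9 = (13·(4/3)³/(6·4)+(-52/9)·(4/3))/50000 = -13/101250 m
Load 2 — uniform load w=3 kN/m over full span:
  y_2 = -wx(L³-2Lx²+x³)/(24EI) = -3·(4/3)·(4³-2·4·(4/3)²+(4/3)³)/(24·50000) = -44/253125 m
Superposition: y = Σ y_i = -17/56250 m ≈ -0.000302 m

y(4/3) = -17/56250 m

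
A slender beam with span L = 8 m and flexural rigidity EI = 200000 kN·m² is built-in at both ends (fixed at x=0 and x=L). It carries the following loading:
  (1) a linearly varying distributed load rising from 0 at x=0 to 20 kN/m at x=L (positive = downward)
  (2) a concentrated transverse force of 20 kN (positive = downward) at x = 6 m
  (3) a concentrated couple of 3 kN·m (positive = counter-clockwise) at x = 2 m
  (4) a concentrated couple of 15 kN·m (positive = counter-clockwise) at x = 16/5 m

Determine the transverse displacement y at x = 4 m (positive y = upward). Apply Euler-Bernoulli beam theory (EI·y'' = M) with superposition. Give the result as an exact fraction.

y(4) = -1811/3000000 m

Load 1 — triangular load w₀=20 kN/m (0→w₀ over full span):
  y_1 = -w₀x²(L-x)²(x+2L)/(120LEI) = -20·4²·(8-4)²·(4+2·8)/(120·8·200000) = -1/1875 m
Load 2 — point force P=20 kN at a=6 m (b=L-a=2):
  y_2 = -Pb²x²(3aL-(3a+b)x)/(6L³EI)  [x≤a] = -20·2²·4²·(3·6·8-(3·6+2)·4)/(6·8³·200000) = -1/7500 m
Load 3 — applied couple M₀=3 kN·m at a=2 m (b=L-a=6):
  y_3 = (R_Ax³/6 - M_Ax²/2 - M₀(x-a)²/2)/EI  [x>a] with R_A=27/64, M_A=-9/16 = ((27/64)·4³/6 - (-9/16)·4²/2 - 3·(4-2)²/2)/200000 = 3/200000 m
Load 4 — applied couple M₀=15 kN·m at a=16/5 m (b=L-a=24/5):
  y_4 = (R_Ax³/6 - M_Ax²/2 - M₀(x-a)²/2)/EI  [x>a] with R_A=27/10, M_A=9/5 = ((27/10)·4³/6 - (9/5)·4²/2 - 15·(4-(16/5))²/2)/200000 = 3/62500 m
Superposition: y = Σ y_i = -1811/3000000 m ≈ -0.000604 m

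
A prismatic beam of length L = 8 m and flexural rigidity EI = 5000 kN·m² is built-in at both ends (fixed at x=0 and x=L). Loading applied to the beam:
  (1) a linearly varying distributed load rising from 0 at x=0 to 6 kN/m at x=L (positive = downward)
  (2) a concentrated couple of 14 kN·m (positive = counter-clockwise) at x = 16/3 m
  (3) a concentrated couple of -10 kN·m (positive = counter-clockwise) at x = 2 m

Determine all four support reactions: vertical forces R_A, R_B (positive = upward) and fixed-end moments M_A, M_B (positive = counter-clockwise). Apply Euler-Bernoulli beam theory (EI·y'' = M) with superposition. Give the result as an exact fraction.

R_A = 3901/480 kN, M_A = 2321/120 kN·m, R_B = 7619/480 kN, M_B = -893/40 kN·m

Load 1 — triangular load w₀=6 kN/m (0→w₀ over full span):
  R_A = 3w₀L/20 = 3·6·8/20 = 36/5 kN
  M_A = w₀L²/30 = 6·8²/30 = 64/5 kN·m
  R_B = 7w₀L/20 = 7·6·8/20 = 84/5 kN
  M_B = -w₀L²/20 = -6·8²/20 = -96/5 kN·m
Load 2 — applied couple M₀=14 kN·m at a=16/3 m (b=L-a=8/3):
  R_A = 6M₀ab/L³ = 6·14·(16/3)·(8/3)/8³ = 7/3 kN
  M_A = M₀b(2a-b)/L² = 14·(8/3)·(2·(16/3)-(8/3))/8² = 14/3 kN·m
  R_B = -6M₀ab/L³ = -6·14·(16/3)·(8/3)/8³ = -7/3 kN
  M_B = M₀a(2b-a)/L² = 14·(16/3)·(2·(8/3)-(16/3))/8² = 0 kN·m
Load 3 — applied couple M₀=-10 kN·m at a=2 m (b=L-a=6):
  R_A = 6M₀ab/L³ = 6·(-10)·2·6/8³ = -45/32 kN
  M_A = M₀b(2a-b)/L² = (-10)·6·(2·2-6)/8² = 15/8 kN·m
  R_B = -6M₀ab/L³ = -6·(-10)·2·6/8³ = 45/32 kN
  M_B = M₀a(2b-a)/L² = (-10)·2·(2·6-2)/8² = -25/8 kN·m
Superposition: R_A = 3901/480 kN, M_A = 2321/120 kN·m, R_B = 7619/480 kN, M_B = -893/40 kN·m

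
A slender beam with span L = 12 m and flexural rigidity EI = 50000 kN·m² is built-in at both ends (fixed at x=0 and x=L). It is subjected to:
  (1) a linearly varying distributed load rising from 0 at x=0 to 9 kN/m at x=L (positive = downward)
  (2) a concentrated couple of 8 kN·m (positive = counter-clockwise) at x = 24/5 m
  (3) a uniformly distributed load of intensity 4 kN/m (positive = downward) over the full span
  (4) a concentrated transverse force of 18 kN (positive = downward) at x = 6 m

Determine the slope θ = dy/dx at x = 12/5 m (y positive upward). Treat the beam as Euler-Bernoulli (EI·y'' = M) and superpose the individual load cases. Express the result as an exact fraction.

Load 1 — triangular load w₀=9 kN/m (0→w₀ over full span):
  θ_1 = -w₀(2x(L-x)(L-2x)(x+2L)+x²(L-x)²)/(120LEI) = -9·(2·(12/5)·(12-(12/5))·(12-2·(12/5))·((12/5)+2·12)+(12/5)²·(12-(12/5))²)/(120·12·50000) = -2268/1953125 rad
Load 2 — applied couple M₀=8 kN·m at a=24/5 m (b=L-a=36/5):
  θ_2 = (R_Ax²/2 - M_Ax)/EI  [x≤a] with R_A=24/25, M_A=24/25 = ((24/25)·(12/5)²/2 - (24/25)·(12/5))/50000 = 18/1953125 rad
Load 3 — uniform load w=4 kN/m over full span:
  θ_3 = -wx(L-x)(L-2x)/(12EI) = -4·(12/5)·(12-(12/5))·(12-2·(12/5))/(12·50000) = -432/390625 rad
Load 4 — point force P=18 kN at a=6 m (b=L-a=6):
  θ_4 = -Pb²x(2aL-(3a+b)x)/(2L³EI)  [x≤a] = -18·6²·(12/5)·(2·6·12-(3·6+6)·(12/5))/(2·12³·50000) = -243/312500 rad
Superposition: θ = Σ θ_i = -4743/1562500 rad ≈ -0.003036 rad

θ(12/5) = -4743/1562500 rad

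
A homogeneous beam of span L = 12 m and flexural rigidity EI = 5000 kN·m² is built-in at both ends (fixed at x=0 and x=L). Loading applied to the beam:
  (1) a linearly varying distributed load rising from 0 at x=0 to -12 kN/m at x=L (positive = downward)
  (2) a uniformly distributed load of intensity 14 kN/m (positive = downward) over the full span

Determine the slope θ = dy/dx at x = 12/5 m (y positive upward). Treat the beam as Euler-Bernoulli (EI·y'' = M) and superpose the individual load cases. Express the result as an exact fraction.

θ(12/5) = -9072/390625 rad

Load 1 — triangular load w₀=-12 kN/m (0→w₀ over full span):
  θ_1 = -w₀(2x(L-x)(L-2x)(x+2L)+x²(L-x)²)/(120LEI) = -(-12)·(2·(12/5)·(12-(12/5))·(12-2·(12/5))·((12/5)+2·12)+(12/5)²·(12-(12/5))²)/(120·12·5000) = 6048/390625 rad
Load 2 — uniform load w=14 kN/m over full span:
  θ_2 = -wx(L-x)(L-2x)/(12EI) = -14·(12/5)·(12-(12/5))·(12-2·(12/5))/(12·5000) = -3024/78125 rad
Superposition: θ = Σ θ_i = -9072/390625 rad ≈ -0.023224 rad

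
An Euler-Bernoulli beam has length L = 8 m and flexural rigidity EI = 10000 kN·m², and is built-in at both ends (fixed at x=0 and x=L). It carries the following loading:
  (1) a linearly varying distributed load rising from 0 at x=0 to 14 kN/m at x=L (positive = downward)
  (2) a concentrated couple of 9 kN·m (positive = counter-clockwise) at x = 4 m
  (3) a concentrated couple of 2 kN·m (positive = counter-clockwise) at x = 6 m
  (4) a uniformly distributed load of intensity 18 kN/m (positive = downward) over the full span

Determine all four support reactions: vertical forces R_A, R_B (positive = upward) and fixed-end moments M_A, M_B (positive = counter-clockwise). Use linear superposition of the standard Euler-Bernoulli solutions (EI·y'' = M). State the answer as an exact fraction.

Load 1 — triangular load w₀=14 kN/m (0→w₀ over full span):
  R_A = 3w₀L/20 = 3·14·8/20 = 84/5 kN
  M_A = w₀L²/30 = 14·8²/30 = 448/15 kN·m
  R_B = 7w₀L/20 = 7·14·8/20 = 196/5 kN
  M_B = -w₀L²/20 = -14·8²/20 = -224/5 kN·m
Load 2 — applied couple M₀=9 kN·m at a=4 m (b=L-a=4):
  R_A = 6M₀ab/L³ = 6·9·4·4/8³ = 27/16 kN
  M_A = M₀b(2a-b)/L² = 9·4·(2·4-4)/8² = 9/4 kN·m
  R_B = -6M₀ab/L³ = -6·9·4·4/8³ = -27/16 kN
  M_B = M₀a(2b-a)/L² = 9·4·(2·4-4)/8² = 9/4 kN·m
Load 3 — applied couple M₀=2 kN·m at a=6 m (b=L-a=2):
  R_A = 6M₀ab/L³ = 6·2·6·2/8³ = 9/32 kN
  M_A = M₀b(2a-b)/L² = 2·2·(2·6-2)/8² = 5/8 kN·m
  R_B = -6M₀ab/L³ = -6·2·6·2/8³ = -9/32 kN
  M_B = M₀a(2b-a)/L² = 2·6·(2·2-6)/8² = -3/8 kN·m
Load 4 — uniform load w=18 kN/m over full span:
  R_A = wL/2 = 18·8/2 = 72 kN
  M_A = wL²/12 = 18·8²/12 = 96 kN·m
  R_B = wL/2 = 18·8/2 = 72 kN
  M_B = -wL²/12 = -18·8²/12 = -96 kN·m
Superposition: R_A = 14523/160 kN, M_A = 15449/120 kN·m, R_B = 17477/160 kN, M_B = -5557/40 kN·m

R_A = 14523/160 kN, M_A = 15449/120 kN·m, R_B = 17477/160 kN, M_B = -5557/40 kN·m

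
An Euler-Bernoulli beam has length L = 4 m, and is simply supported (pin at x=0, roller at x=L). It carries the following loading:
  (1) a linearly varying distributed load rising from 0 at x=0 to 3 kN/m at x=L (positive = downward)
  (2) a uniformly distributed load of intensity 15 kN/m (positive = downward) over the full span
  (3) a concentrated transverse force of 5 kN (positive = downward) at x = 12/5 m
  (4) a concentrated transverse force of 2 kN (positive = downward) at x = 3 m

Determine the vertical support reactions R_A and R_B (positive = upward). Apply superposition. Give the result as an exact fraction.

Load 1 — triangular load w₀=3 kN/m (0→w₀ over full span):
  R_A = w₀L/6 = 3·4/6 = 2 kN
  R_B = w₀L/3 = 3·4/3 = 4 kN
Load 2 — uniform load w=15 kN/m over full span:
  R_A = wL/2 = 15·4/2 = 30 kN
  R_B = wL/2 = 15·4/2 = 30 kN
Load 3 — point force P=5 kN at a=12/5 m (b=L-a=8/5):
  R_A = Pb/L = 5·(8/5)/4 = 2 kN
  R_B = Pa/L = 5·(12/5)/4 = 3 kN
Load 4 — point force P=2 kN at a=3 m (b=L-a=1):
  R_A = Pb/L = 2·1/4 = 1/2 kN
  R_B = Pa/L = 2·3/4 = 3/2 kN
Superposition: R_A = 69/2 kN, R_B = 77/2 kN

R_A = 69/2 kN, R_B = 77/2 kN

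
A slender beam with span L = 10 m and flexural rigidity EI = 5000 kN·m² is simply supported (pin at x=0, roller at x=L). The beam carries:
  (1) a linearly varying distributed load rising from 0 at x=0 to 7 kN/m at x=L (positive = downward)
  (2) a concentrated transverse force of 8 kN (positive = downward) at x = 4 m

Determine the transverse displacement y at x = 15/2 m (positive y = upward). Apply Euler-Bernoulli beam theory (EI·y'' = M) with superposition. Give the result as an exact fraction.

Load 1 — triangular load w₀=7 kN/m (0→w₀ over full span):
  y_1 = -w₀x(7L⁴-10L²x²+3x⁴)/(360LEI) = -7·(15/2)·(7·10⁴-10·10²·(15/2)²+3·(15/2)⁴)/(360·10·5000) = -833/12288 m
Load 2 — point force P=8 kN at a=4 m (b=L-a=6):
  y_2 = -Pa(L-x)(2Lx-a²-x²)/(6LEI)  [x>a] = -8·4·(10-(15/2))·(2·10·(15/2)-4²-(15/2)²)/(6·10·5000) = -311/15000 m
Superposition: y = Σ y_i = -226619/2560000 m ≈ -0.088523 m

y(15/2) = -226619/2560000 m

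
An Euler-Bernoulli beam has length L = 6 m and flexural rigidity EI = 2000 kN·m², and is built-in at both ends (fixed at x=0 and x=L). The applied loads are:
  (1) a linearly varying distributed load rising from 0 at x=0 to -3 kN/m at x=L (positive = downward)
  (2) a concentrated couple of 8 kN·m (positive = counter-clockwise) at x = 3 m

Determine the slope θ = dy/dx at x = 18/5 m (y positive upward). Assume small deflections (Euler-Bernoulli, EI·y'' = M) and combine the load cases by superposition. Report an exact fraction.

Load 1 — triangular load w₀=-3 kN/m (0→w₀ over full span):
  θ_1 = -w₀(2x(L-x)(L-2x)(x+2L)+x²(L-x)²)/(120LEI) = -(-3)·(2·(18/5)·(6-(18/5))·(6-2·(18/5))·((18/5)+2·6)+(18/5)²·(6-(18/5))²)/(120·6·2000) = -81/156250 rad
Load 2 — applied couple M₀=8 kN·m at a=3 m (b=L-a=3):
  θ_2 = (R_Ax²/2 - M_Ax - M₀(x-a))/EI  [x>a] with R_A=2, M_A=2 = (2·(18/5)²/2 - 2·(18/5) - 8·((18/5)-3))/2000 = 3/6250 rad
Superposition: θ = Σ θ_i = -3/78125 rad ≈ -0.000038 rad

θ(18/5) = -3/78125 rad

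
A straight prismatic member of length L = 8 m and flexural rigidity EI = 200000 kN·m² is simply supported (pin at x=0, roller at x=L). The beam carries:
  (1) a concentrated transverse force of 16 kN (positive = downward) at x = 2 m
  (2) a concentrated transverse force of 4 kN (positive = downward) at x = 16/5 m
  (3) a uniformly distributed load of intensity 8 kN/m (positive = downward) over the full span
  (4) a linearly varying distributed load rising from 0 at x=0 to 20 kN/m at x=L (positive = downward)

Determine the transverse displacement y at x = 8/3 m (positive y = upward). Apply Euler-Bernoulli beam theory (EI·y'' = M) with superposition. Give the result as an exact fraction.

Load 1 — point force P=16 kN at a=2 m (b=L-a=6):
  y_1 = -Pa(L-x)(2Lx-a²-x²)/(6LEI)  [x>a] = -16·2·(8-(8/3))·(2·8·(8/3)-2²-(8/3)²)/(6·8·200000) = -142/253125 m
Load 2 — point force P=4 kN at a=16/5 m (b=L-a=24/5):
  y_2 = -Pbx(L²-b²-x²)/(6LEI)  [x≤a] = -4·(24/5)·(8/3)·(8²-(24/5)²-(8/3)²)/(6·8·200000) = -1904/10546875 m
Load 3 — uniform load w=8 kN/m over full span:
  y_3 = -wx(L³-2Lx²+x³)/(24EI) = -8·(8/3)·(8³-2·8·(8/3)²+(8/3)³)/(24·200000) = -1408/759375 m
Load 4 — triangular load w₀=20 kN/m (0→w₀ over full span):
  y_4 = -w₀x(7L⁴-10L²x²+3x⁴)/(360LEI) = -20·(8/3)·(7·8⁴-10·8²·(8/3)²+3·(8/3)⁴)/(360·8·200000) = -1024/455625 m
Superposition: y = Σ y_i = -1379158/284765625 m ≈ -0.004843 m

y(8/3) = -1379158/284765625 m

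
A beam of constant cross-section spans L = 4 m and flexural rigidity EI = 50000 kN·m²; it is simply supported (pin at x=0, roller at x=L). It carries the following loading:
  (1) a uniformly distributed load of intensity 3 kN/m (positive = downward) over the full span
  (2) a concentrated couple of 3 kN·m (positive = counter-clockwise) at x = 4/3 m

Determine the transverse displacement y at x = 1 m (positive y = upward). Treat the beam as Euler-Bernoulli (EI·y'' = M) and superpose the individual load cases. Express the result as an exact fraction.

Load 1 — uniform load w=3 kN/m over full span:
  y_1 = -wx(L³-2Lx²+x³)/(24EI) = -3·1·(4³-2·4·1²+1³)/(24·50000) = -57/400000 m
Load 2 — applied couple M₀=3 kN·m at a=4/3 m (b=L-a=8/3):
  y_2 = (M₀x³/(6L)+C₁x)/EI  [x≤a] with C₁=M₀(3b²-L²)/(6L)=2/3 = (3·1³/(6·4)+(2/3)·1)/50000 = 19/1200000 m
Superposition: y = Σ y_i = -19/150000 m ≈ -0.000127 m

y(1) = -19/150000 m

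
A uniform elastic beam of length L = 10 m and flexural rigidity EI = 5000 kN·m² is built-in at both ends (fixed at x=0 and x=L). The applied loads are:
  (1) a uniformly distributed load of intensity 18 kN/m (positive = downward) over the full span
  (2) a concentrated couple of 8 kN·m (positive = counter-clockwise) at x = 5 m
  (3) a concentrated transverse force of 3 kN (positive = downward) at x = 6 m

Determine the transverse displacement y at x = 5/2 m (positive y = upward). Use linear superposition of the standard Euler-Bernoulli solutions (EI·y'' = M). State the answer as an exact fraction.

y(5/2) = -699/12800 m

Load 1 — uniform load w=18 kN/m over full span:
  y_1 = -wx²(L-x)²/(24EI) = -18·(5/2)²·(10-(5/2))²/(24·5000) = -27/512 m
Load 2 — applied couple M₀=8 kN·m at a=5 m (b=L-a=5):
  y_2 = (R_Ax³/6 - M_Ax²/2)/EI  [x≤a] with R_A=6/5, M_A=2 = ((6/5)·(5/2)³/6 - 2·(5/2)²/2)/5000 = -1/1600 m
Load 3 — point force P=3 kN at a=6 m (b=L-a=4):
  y_3 = -Pb²x²(3aL-(3a+b)x)/(6L³EI)  [x≤a] = -3·4²·(5/2)²·(3·6·10-(3·6+4)·(5/2))/(6·10³·5000) = -1/800 m
Superposition: y = Σ y_i = -699/12800 m ≈ -0.054609 m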